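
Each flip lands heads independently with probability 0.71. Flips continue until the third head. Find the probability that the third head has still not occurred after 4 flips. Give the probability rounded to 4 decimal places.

Needing more than 4 flips ⇔ fewer than 3 successes in the first 4. With X ~ Binomial(4, 0.71), P(Y > 4) = P(X ≤ 2).
  k=0: C(4,0)·0.71^0·0.29^4 = 0.007073
  k=1: C(4,1)·0.71^1·0.29^3 = 0.069265
  k=2: C(4,2)·0.71^2·0.29^2 = 0.254369
P(X ≤ 2) = 0.330706

0.3307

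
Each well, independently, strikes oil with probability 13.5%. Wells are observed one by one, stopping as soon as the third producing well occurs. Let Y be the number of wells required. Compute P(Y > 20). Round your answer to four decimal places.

0.4812

Needing more than 20 wells ⇔ fewer than 3 successes in the first 20. With X ~ Binomial(20, 0.135), P(Y > 20) = P(X ≤ 2).
  k=0: C(20,0)·0.135^0·0.865^20 = 0.054995
  k=1: C(20,1)·0.135^1·0.865^19 = 0.171660
  k=2: C(20,2)·0.135^2·0.865^18 = 0.254514
P(X ≤ 2) = 0.481169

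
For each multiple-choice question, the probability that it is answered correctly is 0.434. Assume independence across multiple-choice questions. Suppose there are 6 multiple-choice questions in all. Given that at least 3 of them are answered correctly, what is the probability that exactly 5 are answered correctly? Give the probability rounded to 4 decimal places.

X ~ Binomial(6, 0.434). Want P(X=5 | X≥3) = P(X=5) / P(X≥3).
P(X=5) = C(6,5)·0.434^5·0.566^1 = 0.052290
P(X≥3) = 1 − 0.032877 − 0.151260 − 0.289959 = 0.525904
Ratio = 0.052290 / 0.525904 = 0.099428

0.0994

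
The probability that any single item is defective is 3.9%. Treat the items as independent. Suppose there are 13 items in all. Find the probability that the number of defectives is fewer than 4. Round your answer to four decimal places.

0.9988

X ~ Binomial(13, 0.039); P(X ≤ 3) = Σ C(13,k) p^k (1−p)^(13−k) over k:
  k=0: C(13,0)·0.039^0·0.961^13 = 0.596217
  k=1: C(13,1)·0.039^1·0.961^12 = 0.314549
  k=2: C(13,2)·0.039^2·0.961^11 = 0.076592
  k=3: C(13,3)·0.039^3·0.961^10 = 0.011397
Total = 0.998754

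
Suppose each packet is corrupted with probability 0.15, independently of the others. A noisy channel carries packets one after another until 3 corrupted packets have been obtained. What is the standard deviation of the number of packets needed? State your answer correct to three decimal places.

Y = total packets until the third success; negative binomial with r=3, p=0.15.
SD(Y) = √[r(1−p)/p²] = √(113.33333) = 10.64581

10.646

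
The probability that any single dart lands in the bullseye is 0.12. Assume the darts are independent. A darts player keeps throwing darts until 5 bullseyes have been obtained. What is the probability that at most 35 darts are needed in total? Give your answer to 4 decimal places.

Finishing within 35 darts ⇔ at least 5 successes in the first 35. With X ~ Binomial(35, 0.12), P(Y ≤ 35) = 1 − P(X ≤ 4).
  k=0: C(35,0)·0.12^0·0.88^35 = 0.011400
  k=1: C(35,1)·0.12^1·0.88^34 = 0.054408
  k=2: C(35,2)·0.12^2·0.88^33 = 0.126127
  k=3: C(35,3)·0.12^3·0.88^32 = 0.189190
  k=4: C(35,4)·0.12^4·0.88^31 = 0.206389
1 − 0.587514 = 0.412486

0.4125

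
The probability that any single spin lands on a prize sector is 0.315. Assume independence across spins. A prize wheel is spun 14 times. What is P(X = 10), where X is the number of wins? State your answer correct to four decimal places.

0.0021

X ~ Binomial(n=14, p=0.315).
P(X=10) = C(14,10) · p^10 · (1−p)^4
= 1001 · 9.6185e-06 · 0.22017 = 0.002120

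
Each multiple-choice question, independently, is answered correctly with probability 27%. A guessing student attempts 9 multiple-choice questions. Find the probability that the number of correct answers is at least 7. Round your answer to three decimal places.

0.002

X ~ Binomial(9, 0.27); P(X ≥ 7) = Σ C(9,k) p^k (1−p)^(9−k) over k:
  k=7: C(9,7)·0.27^7·0.73^2 = 0.00201
  k=8: C(9,8)·0.27^8·0.73^1 = 0.00019
  k=9: C(9,9)·0.27^9·0.73^0 = 0.00001
Total = 0.00220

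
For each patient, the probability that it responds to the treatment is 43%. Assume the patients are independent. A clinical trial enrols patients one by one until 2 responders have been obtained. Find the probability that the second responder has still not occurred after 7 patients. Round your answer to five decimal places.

Needing more than 7 patients ⇔ fewer than 2 successes in the first 7. With X ~ Binomial(7, 0.43), P(Y > 7) = P(X ≤ 1).
  k=0: C(7,0)·0.43^0·0.57^7 = 0.0195490
  k=1: C(7,1)·0.43^1·0.57^6 = 0.1032323
P(X ≤ 1) = 0.1227813

0.12278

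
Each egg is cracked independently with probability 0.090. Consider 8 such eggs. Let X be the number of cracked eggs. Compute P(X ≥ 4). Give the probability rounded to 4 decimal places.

0.0034

X ~ Binomial(8, 0.09); P(X ≥ 4) = Σ C(8,k) p^k (1−p)^(8−k) over k:
  k=4: C(8,4)·0.09^4·0.91^4 = 0.003149
  k=5: C(8,5)·0.09^5·0.91^3 = 0.000249
  k=6: C(8,6)·0.09^6·0.91^2 = 0.000012
  k=7: C(8,7)·0.09^7·0.91^1 = 0.000000
  k=8: C(8,8)·0.09^8·0.91^0 = 0.000000
Total = 0.003411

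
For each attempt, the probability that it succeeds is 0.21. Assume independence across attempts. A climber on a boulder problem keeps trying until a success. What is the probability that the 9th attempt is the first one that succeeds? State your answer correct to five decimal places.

Geometric (trials to first success), p = 0.21.
P(Y = 9) = (1−p)^8 · p = 0.15171 · 0.21 = 0.0318593

0.03186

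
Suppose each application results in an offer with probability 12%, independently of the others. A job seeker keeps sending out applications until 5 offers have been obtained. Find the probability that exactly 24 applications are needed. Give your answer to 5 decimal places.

0.01942

Y = trial on which the fifth success occurs; negative binomial, r=5, p=0.12.
P(Y=24) = C(23,4) · p^5 · (1−p)^19
= 8855 · 2.4883e-05 · 0.08814 = 0.0194207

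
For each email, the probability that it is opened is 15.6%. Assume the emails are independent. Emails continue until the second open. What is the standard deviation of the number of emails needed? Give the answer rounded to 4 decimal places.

8.3284

Y = total emails until the second success; negative binomial with r=2, p=0.156.
SD(Y) = √[r(1−p)/p²] = √(69.362262) = 8.328401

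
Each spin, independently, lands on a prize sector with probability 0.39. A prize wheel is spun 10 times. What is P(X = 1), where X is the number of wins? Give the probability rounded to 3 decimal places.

X ~ Binomial(n=10, p=0.39).
P(X=1) = C(10,1) · p^1 · (1−p)^9
= 10 · 0.39 · 0.011694 = 0.04561

0.046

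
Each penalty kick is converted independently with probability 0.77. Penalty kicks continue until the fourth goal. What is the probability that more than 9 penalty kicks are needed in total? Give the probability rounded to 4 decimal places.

0.0065

Needing more than 9 penalty kicks ⇔ fewer than 4 successes in the first 9. With X ~ Binomial(9, 0.77), P(Y > 9) = P(X ≤ 3).
  k=0: C(9,0)·0.77^0·0.23^9 = 0.000002
  k=1: C(9,1)·0.77^1·0.23^8 = 0.000054
  k=2: C(9,2)·0.77^2·0.23^7 = 0.000727
  k=3: C(9,3)·0.77^3·0.23^6 = 0.005677
P(X ≤ 3) = 0.006460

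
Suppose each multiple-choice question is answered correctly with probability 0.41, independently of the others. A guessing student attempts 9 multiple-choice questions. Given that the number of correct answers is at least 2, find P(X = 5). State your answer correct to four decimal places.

X ~ Binomial(9, 0.41). Want P(X=5 | X≥2) = P(X=5) / P(X≥2).
P(X=5) = C(9,5)·0.41^5·0.59^4 = 0.176888
P(X≥2) = 1 − 0.008663 − 0.054180 = 0.937157
Ratio = 0.176888 / 0.937157 = 0.188749

0.1887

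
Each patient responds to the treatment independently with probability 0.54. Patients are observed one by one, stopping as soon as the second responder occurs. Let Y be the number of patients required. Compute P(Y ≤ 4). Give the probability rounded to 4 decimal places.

Finishing within 4 patients ⇔ at least 2 successes in the first 4. With X ~ Binomial(4, 0.54), P(Y ≤ 4) = 1 − P(X ≤ 1).
  k=0: C(4,0)·0.54^0·0.46^4 = 0.044775
  k=1: C(4,1)·0.54^1·0.46^3 = 0.210246
1 − 0.255020 = 0.744980

0.7450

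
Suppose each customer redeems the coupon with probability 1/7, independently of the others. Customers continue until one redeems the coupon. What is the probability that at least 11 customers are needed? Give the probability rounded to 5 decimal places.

0.21406

Y = number of customers to the first success; geometric, p = 0.142857.
P(Y > 10) = P(first 10 all fail) = (1−p)^10 = 0.2140583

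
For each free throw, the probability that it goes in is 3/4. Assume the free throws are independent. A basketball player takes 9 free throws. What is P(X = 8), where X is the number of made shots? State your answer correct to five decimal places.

X ~ Binomial(n=9, p=0.75).
P(X=8) = C(9,8) · p^8 · (1−p)^1
= 9 · 0.10011 · 0.25 = 0.2252541

0.22525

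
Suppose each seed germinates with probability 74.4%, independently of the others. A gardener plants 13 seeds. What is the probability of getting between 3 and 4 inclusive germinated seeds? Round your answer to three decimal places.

0.001

X ~ Binomial(13, 0.744); P(3 ≤ X ≤ 4) = Σ C(13,k) p^k (1−p)^(13−k) over k:
  k=3: C(13,3)·0.744^3·0.256^10 = 0.00014
  k=4: C(13,4)·0.744^4·0.256^9 = 0.00103
Total = 0.00118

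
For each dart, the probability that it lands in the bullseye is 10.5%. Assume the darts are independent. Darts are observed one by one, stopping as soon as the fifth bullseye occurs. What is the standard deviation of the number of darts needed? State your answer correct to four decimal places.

Y = total darts until the fifth success; negative binomial with r=5, p=0.105.
SD(Y) = √[r(1−p)/p²] = √(405.895692) = 20.146853

20.1469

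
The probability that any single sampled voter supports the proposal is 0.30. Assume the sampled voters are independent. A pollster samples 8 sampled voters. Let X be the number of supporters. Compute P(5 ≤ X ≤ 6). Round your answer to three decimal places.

0.057

X ~ Binomial(8, 0.30); P(5 ≤ X ≤ 6) = Σ C(8,k) p^k (1−p)^(8−k) over k:
  k=5: C(8,5)·0.30^5·0.70^3 = 0.04668
  k=6: C(8,6)·0.30^6·0.70^2 = 0.01000
Total = 0.05668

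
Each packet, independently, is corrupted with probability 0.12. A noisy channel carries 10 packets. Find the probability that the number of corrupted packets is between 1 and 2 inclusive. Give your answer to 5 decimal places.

0.61282

X ~ Binomial(10, 0.12); P(1 ≤ X ≤ 2) = Σ C(10,k) p^k (1−p)^(10−k) over k:
  k=1: C(10,1)·0.12^1·0.88^9 = 0.3797741
  k=2: C(10,2)·0.12^2·0.88^8 = 0.2330432
Total = 0.6128172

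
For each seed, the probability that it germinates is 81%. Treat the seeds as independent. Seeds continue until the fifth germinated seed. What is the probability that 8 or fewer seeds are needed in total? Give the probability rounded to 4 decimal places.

Finishing within 8 seeds ⇔ at least 5 successes in the first 8. With X ~ Binomial(8, 0.81), P(Y ≤ 8) = 1 − P(X ≤ 4).
  k=0: C(8,0)·0.81^0·0.19^8 = 0.000002
  k=1: C(8,1)·0.81^1·0.19^7 = 0.000058
  k=2: C(8,2)·0.81^2·0.19^6 = 0.000864
  k=3: C(8,3)·0.81^3·0.19^5 = 0.007369
  k=4: C(8,4)·0.81^4·0.19^4 = 0.039269
1 − 0.047562 = 0.952438

0.9524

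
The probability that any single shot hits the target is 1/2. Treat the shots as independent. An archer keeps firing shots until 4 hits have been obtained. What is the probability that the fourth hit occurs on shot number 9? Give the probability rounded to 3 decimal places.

0.109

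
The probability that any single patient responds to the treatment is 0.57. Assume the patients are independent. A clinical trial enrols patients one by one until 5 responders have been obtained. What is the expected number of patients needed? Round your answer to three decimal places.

Y = total patients until the fifth success; negative binomial with r=5, p=0.57.
E[Y] = r / p = 5 / 0.57 = 8.77193

8.772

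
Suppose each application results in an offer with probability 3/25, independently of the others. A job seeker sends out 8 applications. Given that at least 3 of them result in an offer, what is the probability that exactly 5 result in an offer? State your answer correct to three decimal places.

X ~ Binomial(8, 0.12). Want P(X=5 | X≥3) = P(X=5) / P(X≥3).
P(X=5) = C(8,5)·0.12^5·0.88^3 = 0.00095
P(X≥3) = 1 − 0.35963 − 0.39233 − 0.18725 = 0.06079
Ratio = 0.00095 / 0.06079 = 0.01562

0.016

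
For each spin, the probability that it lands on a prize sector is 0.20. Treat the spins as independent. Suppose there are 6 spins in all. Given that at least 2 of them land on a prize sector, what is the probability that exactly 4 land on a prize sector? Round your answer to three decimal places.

0.045

X ~ Binomial(6, 0.20). Want P(X=4 | X≥2) = P(X=4) / P(X≥2).
P(X=4) = C(6,4)·0.20^4·0.80^2 = 0.01536
P(X≥2) = 1 − 0.26214 − 0.39322 = 0.34464
Ratio = 0.01536 / 0.34464 = 0.04457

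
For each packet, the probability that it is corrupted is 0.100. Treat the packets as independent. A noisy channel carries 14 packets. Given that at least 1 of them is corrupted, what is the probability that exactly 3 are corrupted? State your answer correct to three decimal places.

0.148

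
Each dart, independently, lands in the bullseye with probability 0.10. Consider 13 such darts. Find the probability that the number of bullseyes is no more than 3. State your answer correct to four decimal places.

0.9658

X ~ Binomial(13, 0.10); P(X ≤ 3) = Σ C(13,k) p^k (1−p)^(13−k) over k:
  k=0: C(13,0)·0.10^0·0.90^13 = 0.254187
  k=1: C(13,1)·0.10^1·0.90^12 = 0.367158
  k=2: C(13,2)·0.10^2·0.90^11 = 0.244772
  k=3: C(13,3)·0.10^3·0.90^10 = 0.099722
Total = 0.965839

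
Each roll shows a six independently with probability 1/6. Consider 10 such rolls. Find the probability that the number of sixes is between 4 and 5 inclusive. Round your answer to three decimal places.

0.067

X ~ Binomial(10, 0.166667); P(4 ≤ X ≤ 5) = Σ C(10,k) p^k (1−p)^(10−k) over k:
  k=4: C(10,4)·0.166667^4·0.833333^6 = 0.05427
  k=5: C(10,5)·0.166667^5·0.833333^5 = 0.01302
Total = 0.06729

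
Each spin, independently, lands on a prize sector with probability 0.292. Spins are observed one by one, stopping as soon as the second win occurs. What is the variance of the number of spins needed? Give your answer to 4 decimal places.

Y = total spins until the second success; negative binomial with r=2, p=0.292.
Var(Y) = r(1−p)/p² = 2·0.708 / 0.292² = 16.607243

16.6072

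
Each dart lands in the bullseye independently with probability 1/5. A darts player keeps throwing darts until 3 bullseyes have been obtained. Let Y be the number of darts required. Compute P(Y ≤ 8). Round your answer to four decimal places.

Finishing within 8 darts ⇔ at least 3 successes in the first 8. With X ~ Binomial(8, 0.20), P(Y ≤ 8) = 1 − P(X ≤ 2).
  k=0: C(8,0)·0.20^0·0.80^8 = 0.167772
  k=1: C(8,1)·0.20^1·0.80^7 = 0.335544
  k=2: C(8,2)·0.20^2·0.80^6 = 0.293601
1 − 0.796918 = 0.203082

0.2031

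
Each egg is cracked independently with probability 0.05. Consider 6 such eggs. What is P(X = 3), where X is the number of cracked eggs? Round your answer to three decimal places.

X ~ Binomial(n=6, p=0.05).
P(X=3) = C(6,3) · p^3 · (1−p)^3
= 20 · 0.000125 · 0.85737 = 0.00214

0.002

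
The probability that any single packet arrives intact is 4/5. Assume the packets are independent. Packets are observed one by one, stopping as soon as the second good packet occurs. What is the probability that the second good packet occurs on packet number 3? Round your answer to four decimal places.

Y = trial on which the second success occurs; negative binomial, r=2, p=0.80.
P(Y=3) = C(2,1) · p^2 · (1−p)^1
= 2 · 0.64 · 0.2 = 0.256000

0.2560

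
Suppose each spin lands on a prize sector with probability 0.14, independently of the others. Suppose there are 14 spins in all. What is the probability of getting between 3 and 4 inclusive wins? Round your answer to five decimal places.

0.27519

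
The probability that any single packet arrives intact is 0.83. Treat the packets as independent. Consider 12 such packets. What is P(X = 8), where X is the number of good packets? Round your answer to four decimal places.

0.0931

X ~ Binomial(n=12, p=0.83).
P(X=8) = C(12,8) · p^8 · (1−p)^4
= 495 · 0.22523 · 0.00083521 = 0.093116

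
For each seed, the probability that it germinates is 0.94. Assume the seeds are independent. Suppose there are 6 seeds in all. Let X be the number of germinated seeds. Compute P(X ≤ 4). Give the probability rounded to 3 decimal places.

X ~ Binomial(6, 0.94); P(X ≤ 4) = Σ C(6,k) p^k (1−p)^(6−k) over k:
  k=0: C(6,0)·0.94^0·0.06^6 = 0.00000
  k=1: C(6,1)·0.94^1·0.06^5 = 0.00000
  k=2: C(6,2)·0.94^2·0.06^4 = 0.00017
  k=3: C(6,3)·0.94^3·0.06^3 = 0.00359
  k=4: C(6,4)·0.94^4·0.06^2 = 0.04216
Total = 0.04592

0.046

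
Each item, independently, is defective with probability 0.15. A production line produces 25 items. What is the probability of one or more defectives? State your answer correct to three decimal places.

P(at least one) = 1 − P(none) = 1 − (1 − 0.15)^25
= 1 − 0.01720 = 0.98280

0.983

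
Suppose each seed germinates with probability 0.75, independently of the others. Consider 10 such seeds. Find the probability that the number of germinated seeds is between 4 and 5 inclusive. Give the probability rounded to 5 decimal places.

0.07462

X ~ Binomial(10, 0.75); P(4 ≤ X ≤ 5) = Σ C(10,k) p^k (1−p)^(10−k) over k:
  k=4: C(10,4)·0.75^4·0.25^6 = 0.0162220
  k=5: C(10,5)·0.75^5·0.25^5 = 0.0583992
Total = 0.0746212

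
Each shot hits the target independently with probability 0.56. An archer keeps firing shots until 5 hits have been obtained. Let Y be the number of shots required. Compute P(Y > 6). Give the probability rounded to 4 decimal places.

0.8238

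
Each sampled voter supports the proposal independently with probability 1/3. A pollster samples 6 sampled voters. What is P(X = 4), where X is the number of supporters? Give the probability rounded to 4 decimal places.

0.0823

X ~ Binomial(n=6, p=0.333333).
P(X=4) = C(6,4) · p^4 · (1−p)^2
= 15 · 0.012346 · 0.44444 = 0.082305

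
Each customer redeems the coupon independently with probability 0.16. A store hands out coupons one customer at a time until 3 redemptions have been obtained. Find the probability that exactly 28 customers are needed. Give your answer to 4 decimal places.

0.0184

Y = trial on which the third success occurs; negative binomial, r=3, p=0.16.
P(Y=28) = C(27,2) · p^3 · (1−p)^25
= 351 · 0.004096 · 0.012793 = 0.018393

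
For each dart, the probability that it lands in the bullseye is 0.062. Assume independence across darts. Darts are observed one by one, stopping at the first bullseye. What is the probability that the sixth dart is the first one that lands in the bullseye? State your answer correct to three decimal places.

Geometric (trials to first success), p = 0.062.
P(Y = 6) = (1−p)^5 · p = 0.72613 · 0.062 = 0.04502

0.045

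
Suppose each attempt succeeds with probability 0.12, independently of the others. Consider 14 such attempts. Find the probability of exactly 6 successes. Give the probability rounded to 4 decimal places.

0.0032

X ~ Binomial(n=14, p=0.12).
P(X=6) = C(14,6) · p^6 · (1−p)^8
= 3003 · 2.986e-06 · 0.35963 = 0.003225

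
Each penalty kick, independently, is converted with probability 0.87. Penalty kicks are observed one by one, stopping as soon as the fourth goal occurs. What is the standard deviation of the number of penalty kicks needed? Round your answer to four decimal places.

0.8289

Y = total penalty kicks until the fourth success; negative binomial with r=4, p=0.87.
SD(Y) = √[r(1−p)/p²] = √(0.687013) = 0.828862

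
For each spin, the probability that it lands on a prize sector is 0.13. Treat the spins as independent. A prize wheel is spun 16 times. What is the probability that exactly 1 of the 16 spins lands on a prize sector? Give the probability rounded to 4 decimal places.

0.2575

X ~ Binomial(n=16, p=0.13).
P(X=1) = C(16,1) · p^1 · (1−p)^15
= 16 · 0.13 · 0.12382 = 0.257544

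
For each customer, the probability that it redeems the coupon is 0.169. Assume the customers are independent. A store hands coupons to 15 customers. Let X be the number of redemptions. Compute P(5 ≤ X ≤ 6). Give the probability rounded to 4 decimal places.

X ~ Binomial(15, 0.169); P(5 ≤ X ≤ 6) = Σ C(15,k) p^k (1−p)^(15−k) over k:
  k=5: C(15,5)·0.169^5·0.831^10 = 0.065013
  k=6: C(15,6)·0.169^6·0.831^9 = 0.022036
Total = 0.087049

0.0870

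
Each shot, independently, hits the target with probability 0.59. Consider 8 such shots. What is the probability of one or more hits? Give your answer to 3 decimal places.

0.999

P(at least one) = 1 − P(none) = 1 − (1 − 0.59)^8
= 1 − 0.00080 = 0.99920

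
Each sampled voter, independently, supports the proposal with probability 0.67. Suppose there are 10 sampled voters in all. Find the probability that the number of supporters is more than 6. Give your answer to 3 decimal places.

X ~ Binomial(10, 0.67); P(X ≥ 7) = Σ C(10,k) p^k (1−p)^(10−k) over k:
  k=7: C(10,7)·0.67^7·0.33^3 = 0.26136
  k=8: C(10,8)·0.67^8·0.33^2 = 0.19899
  k=9: C(10,9)·0.67^9·0.33^1 = 0.08978
  k=10: C(10,10)·0.67^10·0.33^0 = 0.01823
Total = 0.56837

0.568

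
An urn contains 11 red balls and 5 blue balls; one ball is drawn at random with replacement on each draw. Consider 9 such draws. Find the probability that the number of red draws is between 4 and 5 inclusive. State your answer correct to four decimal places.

0.2684

X ~ Binomial(9, 0.6875); P(4 ≤ X ≤ 5) = Σ C(9,k) p^k (1−p)^(9−k) over k:
  k=4: C(9,4)·0.6875^4·0.3125^5 = 0.083890
  k=5: C(9,5)·0.6875^5·0.3125^4 = 0.184559
Total = 0.268449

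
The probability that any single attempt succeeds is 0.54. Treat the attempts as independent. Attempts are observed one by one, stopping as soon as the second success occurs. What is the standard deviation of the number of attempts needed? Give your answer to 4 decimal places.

Y = total attempts until the second success; negative binomial with r=2, p=0.54.
SD(Y) = √[r(1−p)/p²] = √(3.155007) = 1.776234

1.7762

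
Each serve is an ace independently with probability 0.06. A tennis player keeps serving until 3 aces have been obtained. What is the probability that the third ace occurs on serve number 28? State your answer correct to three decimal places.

Y = trial on which the third success occurs; negative binomial, r=3, p=0.06.
P(Y=28) = C(27,2) · p^3 · (1−p)^25
= 351 · 0.000216 · 0.21291 = 0.01614

0.016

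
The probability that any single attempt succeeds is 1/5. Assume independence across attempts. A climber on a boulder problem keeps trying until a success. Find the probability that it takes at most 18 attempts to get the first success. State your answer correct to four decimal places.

Y = number of attempts to the first success; geometric, p = 0.20.
P(Y ≤ 18) = 1 − (1−p)^18 = 1 − 0.018014 = 0.981986

0.9820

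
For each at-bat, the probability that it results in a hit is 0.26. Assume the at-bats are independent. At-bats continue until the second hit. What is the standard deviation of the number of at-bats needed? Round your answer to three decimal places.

4.679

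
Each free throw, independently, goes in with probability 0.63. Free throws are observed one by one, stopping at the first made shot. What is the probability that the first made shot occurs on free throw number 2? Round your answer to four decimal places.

0.2331

Geometric (trials to first success), p = 0.63.
P(Y = 2) = (1−p)^1 · p = 0.37 · 0.63 = 0.233100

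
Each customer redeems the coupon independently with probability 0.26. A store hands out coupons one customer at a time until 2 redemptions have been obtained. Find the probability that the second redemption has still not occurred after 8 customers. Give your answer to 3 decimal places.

0.343

Needing more than 8 customers ⇔ fewer than 2 successes in the first 8. With X ~ Binomial(8, 0.26), P(Y > 8) = P(X ≤ 1).
  k=0: C(8,0)·0.26^0·0.74^8 = 0.08992
  k=1: C(8,1)·0.26^1·0.74^7 = 0.25275
P(X ≤ 1) = 0.34267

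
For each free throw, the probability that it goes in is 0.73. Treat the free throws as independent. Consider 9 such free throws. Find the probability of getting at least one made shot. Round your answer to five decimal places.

0.99999

P(at least one) = 1 − P(none) = 1 − (1 − 0.73)^9
= 1 − 0.0000076 = 0.9999924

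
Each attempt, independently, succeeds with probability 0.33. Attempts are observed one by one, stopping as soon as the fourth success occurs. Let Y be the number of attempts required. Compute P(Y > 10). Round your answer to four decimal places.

0.5684

Needing more than 10 attempts ⇔ fewer than 4 successes in the first 10. With X ~ Binomial(10, 0.33), P(Y > 10) = P(X ≤ 3).
  k=0: C(10,0)·0.33^0·0.67^10 = 0.018228
  k=1: C(10,1)·0.33^1·0.67^9 = 0.089782
  k=2: C(10,2)·0.33^2·0.67^8 = 0.198993
  k=3: C(10,3)·0.33^3·0.67^7 = 0.261365
P(X ≤ 3) = 0.568368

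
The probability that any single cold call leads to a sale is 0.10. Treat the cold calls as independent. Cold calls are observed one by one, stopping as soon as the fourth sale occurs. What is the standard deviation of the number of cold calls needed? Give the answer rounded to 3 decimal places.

18.974

Y = total cold calls until the fourth success; negative binomial with r=4, p=0.10.
SD(Y) = √[r(1−p)/p²] = √(360.00000) = 18.97367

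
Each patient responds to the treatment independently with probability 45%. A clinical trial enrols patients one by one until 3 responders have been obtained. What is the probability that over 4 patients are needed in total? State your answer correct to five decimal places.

Needing more than 4 patients ⇔ fewer than 3 successes in the first 4. With X ~ Binomial(4, 0.45), P(Y > 4) = P(X ≤ 2).
  k=0: C(4,0)·0.45^0·0.55^4 = 0.0915062
  k=1: C(4,1)·0.45^1·0.55^3 = 0.2994750
  k=2: C(4,2)·0.45^2·0.55^2 = 0.3675375
P(X ≤ 2) = 0.7585188

0.75852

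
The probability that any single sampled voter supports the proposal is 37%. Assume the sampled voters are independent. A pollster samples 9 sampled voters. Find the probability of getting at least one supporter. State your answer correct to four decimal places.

0.9844

P(at least one) = 1 − P(none) = 1 − (1 − 0.37)^9
= 1 − 0.015634 = 0.984366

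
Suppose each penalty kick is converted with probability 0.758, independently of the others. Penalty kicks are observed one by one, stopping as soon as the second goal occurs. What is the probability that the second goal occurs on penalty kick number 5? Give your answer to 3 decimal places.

0.033

Y = trial on which the second success occurs; negative binomial, r=2, p=0.758.
P(Y=5) = C(4,1) · p^2 · (1−p)^3
= 4 · 0.57456 · 0.014172 = 0.03257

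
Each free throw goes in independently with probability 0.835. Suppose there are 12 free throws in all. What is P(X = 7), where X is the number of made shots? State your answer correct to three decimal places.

0.027

X ~ Binomial(n=12, p=0.835).
P(X=7) = C(12,7) · p^7 · (1−p)^5
= 792 · 0.28301 · 0.0001223 = 0.02741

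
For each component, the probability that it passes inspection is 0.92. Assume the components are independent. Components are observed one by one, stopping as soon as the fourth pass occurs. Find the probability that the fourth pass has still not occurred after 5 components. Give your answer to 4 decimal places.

0.0544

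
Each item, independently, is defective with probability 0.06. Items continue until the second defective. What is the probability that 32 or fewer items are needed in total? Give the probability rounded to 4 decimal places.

0.5799

Finishing within 32 items ⇔ at least 2 successes in the first 32. With X ~ Binomial(32, 0.06), P(Y ≤ 32) = 1 − P(X ≤ 1).
  k=0: C(32,0)·0.06^0·0.94^32 = 0.138067
  k=1: C(32,1)·0.06^1·0.94^31 = 0.282010
1 − 0.420078 = 0.579922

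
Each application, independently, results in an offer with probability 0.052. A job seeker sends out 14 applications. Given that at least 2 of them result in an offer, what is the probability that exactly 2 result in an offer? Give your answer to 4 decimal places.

X ~ Binomial(14, 0.052). Want P(X=2 | X≥2) = P(X=2) / P(X≥2).
P(X=2) = C(14,2)·0.052^2·0.948^12 = 0.129643
P(X≥2) = 1 − 0.473496 − 0.363613 = 0.162890
Ratio = 0.129643 / 0.162890 = 0.795890

0.7959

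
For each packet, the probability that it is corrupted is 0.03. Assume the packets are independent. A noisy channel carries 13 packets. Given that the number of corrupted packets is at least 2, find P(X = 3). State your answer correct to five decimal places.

X ~ Binomial(13, 0.03). Want P(X=3 | X≥2) = P(X=3) / P(X≥2).
P(X=3) = C(13,3)·0.03^3·0.97^10 = 0.0056944
P(X≥2) = 1 − 0.6730271 − 0.2705985 = 0.0563744
Ratio = 0.0056944 / 0.0563744 = 0.1010102

0.10101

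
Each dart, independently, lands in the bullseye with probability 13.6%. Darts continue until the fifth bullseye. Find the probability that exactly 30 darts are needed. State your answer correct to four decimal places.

Y = trial on which the fifth success occurs; negative binomial, r=5, p=0.136.
P(Y=30) = C(29,4) · p^5 · (1−p)^25
= 23751 · 4.6526e-05 · 0.025873 = 0.028590

0.0286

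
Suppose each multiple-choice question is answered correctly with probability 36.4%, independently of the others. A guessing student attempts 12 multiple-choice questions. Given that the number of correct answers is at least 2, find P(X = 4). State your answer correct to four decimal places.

X ~ Binomial(12, 0.364). Want P(X=4 | X≥2) = P(X=4) / P(X≥2).
P(X=4) = C(12,4)·0.364^4·0.636^8 = 0.232631
P(X≥2) = 1 − 0.004380 − 0.030082 = 0.965538
Ratio = 0.232631 / 0.965538 = 0.240934

0.2409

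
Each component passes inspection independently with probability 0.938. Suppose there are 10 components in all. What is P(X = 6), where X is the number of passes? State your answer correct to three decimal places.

X ~ Binomial(n=10, p=0.938).
P(X=6) = C(10,6) · p^6 · (1−p)^4
= 210 · 0.68111 · 1.4776e-05 = 0.00211

0.002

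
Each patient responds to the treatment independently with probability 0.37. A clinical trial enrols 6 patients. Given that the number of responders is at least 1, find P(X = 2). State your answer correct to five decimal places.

0.34506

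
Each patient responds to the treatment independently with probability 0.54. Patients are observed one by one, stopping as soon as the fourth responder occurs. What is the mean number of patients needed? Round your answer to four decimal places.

Y = total patients until the fourth success; negative binomial with r=4, p=0.54.
E[Y] = r / p = 4 / 0.54 = 7.407407

7.4074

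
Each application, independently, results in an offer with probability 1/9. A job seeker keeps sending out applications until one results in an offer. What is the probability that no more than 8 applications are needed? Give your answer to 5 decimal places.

0.61026

Y = number of applications to the first success; geometric, p = 0.111111.
P(Y ≤ 8) = 1 − (1−p)^8 = 1 − 0.3897443 = 0.6102557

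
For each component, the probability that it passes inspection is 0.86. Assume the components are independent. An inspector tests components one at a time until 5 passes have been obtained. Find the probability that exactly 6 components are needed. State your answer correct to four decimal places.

Y = trial on which the fifth success occurs; negative binomial, r=5, p=0.86.
P(Y=6) = C(5,4) · p^5 · (1−p)^1
= 5 · 0.47043 · 0.14 = 0.329299

0.3293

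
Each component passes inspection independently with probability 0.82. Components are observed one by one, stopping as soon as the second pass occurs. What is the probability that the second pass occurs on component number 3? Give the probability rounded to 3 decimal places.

0.242

Y = trial on which the second success occurs; negative binomial, r=2, p=0.82.
P(Y=3) = C(2,1) · p^2 · (1−p)^1
= 2 · 0.6724 · 0.18 = 0.24206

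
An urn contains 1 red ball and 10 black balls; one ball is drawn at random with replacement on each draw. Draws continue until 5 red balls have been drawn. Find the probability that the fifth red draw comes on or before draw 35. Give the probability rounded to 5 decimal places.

0.20893

Finishing within 35 draws ⇔ at least 5 successes in the first 35. With X ~ Binomial(35, 0.090909), P(Y ≤ 35) = 1 − P(X ≤ 4).
  k=0: C(35,0)·0.090909^0·0.909091^35 = 0.0355841
  k=1: C(35,1)·0.090909^1·0.909091^34 = 0.1245444
  k=2: C(35,2)·0.090909^2·0.909091^33 = 0.2117254
  k=3: C(35,3)·0.090909^3·0.909091^32 = 0.2328980
  k=4: C(35,4)·0.090909^4·0.909091^31 = 0.1863184
1 − 0.7910702 = 0.2089298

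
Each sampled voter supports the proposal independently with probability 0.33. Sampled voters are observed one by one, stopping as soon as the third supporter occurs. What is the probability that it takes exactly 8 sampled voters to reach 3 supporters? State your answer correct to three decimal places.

Y = trial on which the third success occurs; negative binomial, r=3, p=0.33.
P(Y=8) = C(7,2) · p^3 · (1−p)^5
= 21 · 0.035937 · 0.13501 = 0.10189

0.102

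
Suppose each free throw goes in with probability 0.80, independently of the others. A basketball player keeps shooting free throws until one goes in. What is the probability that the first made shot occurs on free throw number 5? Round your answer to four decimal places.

Geometric (trials to first success), p = 0.80.
P(Y = 5) = (1−p)^4 · p = 0.0016 · 0.80 = 0.001280

0.0013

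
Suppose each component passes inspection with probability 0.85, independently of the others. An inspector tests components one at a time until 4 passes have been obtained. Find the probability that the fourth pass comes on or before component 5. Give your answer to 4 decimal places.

Finishing within 5 components ⇔ at least 4 successes in the first 5. With X ~ Binomial(5, 0.85), P(Y ≤ 5) = 1 − P(X ≤ 3).
  k=0: C(5,0)·0.85^0·0.15^5 = 0.000076
  k=1: C(5,1)·0.85^1·0.15^4 = 0.002152
  k=2: C(5,2)·0.85^2·0.15^3 = 0.024384
  k=3: C(5,3)·0.85^3·0.15^2 = 0.138178
1 − 0.164790 = 0.835210

0.8352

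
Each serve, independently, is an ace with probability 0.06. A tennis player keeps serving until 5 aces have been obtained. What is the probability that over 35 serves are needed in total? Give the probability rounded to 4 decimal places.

0.9437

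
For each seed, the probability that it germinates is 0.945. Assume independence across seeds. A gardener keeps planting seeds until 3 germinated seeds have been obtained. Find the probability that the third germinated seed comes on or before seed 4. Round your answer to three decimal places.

0.983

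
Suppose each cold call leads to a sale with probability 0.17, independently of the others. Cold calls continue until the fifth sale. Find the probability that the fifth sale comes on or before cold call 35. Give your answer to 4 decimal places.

0.7329

Finishing within 35 cold calls ⇔ at least 5 successes in the first 35. With X ~ Binomial(35, 0.17), P(Y ≤ 35) = 1 − P(X ≤ 4).
  k=0: C(35,0)·0.17^0·0.83^35 = 0.001471
  k=1: C(35,1)·0.17^1·0.83^34 = 0.010548
  k=2: C(35,2)·0.17^2·0.83^33 = 0.036728
  k=3: C(35,3)·0.17^3·0.83^32 = 0.082748
  k=4: C(35,4)·0.17^4·0.83^31 = 0.135586
1 − 0.267081 = 0.732919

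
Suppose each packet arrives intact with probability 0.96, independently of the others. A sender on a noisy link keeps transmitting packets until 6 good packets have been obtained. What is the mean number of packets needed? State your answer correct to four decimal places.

Y = total packets until the sixth success; negative binomial with r=6, p=0.96.
E[Y] = r / p = 6 / 0.96 = 6.250000

6.2500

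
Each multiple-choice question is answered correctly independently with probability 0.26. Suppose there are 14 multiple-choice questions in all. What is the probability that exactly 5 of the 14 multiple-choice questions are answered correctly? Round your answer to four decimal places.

X ~ Binomial(n=14, p=0.26).
P(X=5) = C(14,5) · p^5 · (1−p)^9
= 2002 · 0.0011881 · 0.06654 = 0.158276

0.1583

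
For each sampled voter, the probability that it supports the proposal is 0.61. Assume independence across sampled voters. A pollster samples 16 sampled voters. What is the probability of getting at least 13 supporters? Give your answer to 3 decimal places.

0.076

X ~ Binomial(16, 0.61); P(X ≥ 13) = Σ C(16,k) p^k (1−p)^(16−k) over k:
  k=13: C(16,13)·0.61^13·0.39^3 = 0.05379
  k=14: C(16,14)·0.61^14·0.39^2 = 0.01803
  k=15: C(16,15)·0.61^15·0.39^1 = 0.00376
  k=16: C(16,16)·0.61^16·0.39^0 = 0.00037
Total = 0.07594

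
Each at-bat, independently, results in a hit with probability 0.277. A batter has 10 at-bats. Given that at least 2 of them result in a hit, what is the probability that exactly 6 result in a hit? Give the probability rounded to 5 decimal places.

X ~ Binomial(10, 0.277). Want P(X=6 | X≥2) = P(X=6) / P(X≥2).
P(X=6) = C(10,6)·0.277^6·0.723^4 = 0.0259210
P(X≥2) = 1 − 0.0390286 − 0.1495287 = 0.8114427
Ratio = 0.0259210 / 0.8114427 = 0.0319443

0.03194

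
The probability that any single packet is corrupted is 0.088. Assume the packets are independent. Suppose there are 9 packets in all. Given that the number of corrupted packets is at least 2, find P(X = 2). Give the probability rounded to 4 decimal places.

0.7930

X ~ Binomial(9, 0.088). Want P(X=2 | X≥2) = P(X=2) / P(X≥2).
P(X=2) = C(9,2)·0.088^2·0.912^7 = 0.146296
P(X≥2) = 1 − 0.436469 − 0.379039 = 0.184492
Ratio = 0.146296 / 0.184492 = 0.792966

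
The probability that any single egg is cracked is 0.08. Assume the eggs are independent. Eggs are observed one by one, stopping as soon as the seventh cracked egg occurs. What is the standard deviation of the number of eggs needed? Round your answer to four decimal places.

31.7214

Y = total eggs until the seventh success; negative binomial with r=7, p=0.08.
SD(Y) = √[r(1−p)/p²] = √(1006.250000) = 31.721444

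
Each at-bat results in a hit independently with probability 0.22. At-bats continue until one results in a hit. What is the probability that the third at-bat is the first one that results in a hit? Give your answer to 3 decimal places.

Geometric (trials to first success), p = 0.22.
P(Y = 3) = (1−p)^2 · p = 0.6084 · 0.22 = 0.13385

0.134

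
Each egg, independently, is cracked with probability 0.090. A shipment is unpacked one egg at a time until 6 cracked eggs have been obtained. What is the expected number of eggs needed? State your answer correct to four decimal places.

66.6667

Y = total eggs until the sixth success; negative binomial with r=6, p=0.09.
E[Y] = r / p = 6 / 0.09 = 66.666667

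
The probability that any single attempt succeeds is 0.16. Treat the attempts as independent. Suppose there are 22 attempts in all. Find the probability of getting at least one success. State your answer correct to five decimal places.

0.97842

P(at least one) = 1 − P(none) = 1 − (1 − 0.16)^22
= 1 − 0.0215846 = 0.9784154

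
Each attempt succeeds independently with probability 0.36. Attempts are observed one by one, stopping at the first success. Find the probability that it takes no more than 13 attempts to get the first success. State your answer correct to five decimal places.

0.99698

Y = number of attempts to the first success; geometric, p = 0.36.
P(Y ≤ 13) = 1 − (1−p)^13 = 1 − 0.0030223 = 0.9969777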